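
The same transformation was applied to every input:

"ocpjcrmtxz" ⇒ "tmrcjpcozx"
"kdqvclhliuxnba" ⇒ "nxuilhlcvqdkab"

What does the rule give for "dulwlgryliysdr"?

The pattern: move the last 2 characters to the front (rotate right by 2), then reverse the string.
On "dulwlgryliysdr" that produces "syilyrglwludrd".

syilyrglwludrd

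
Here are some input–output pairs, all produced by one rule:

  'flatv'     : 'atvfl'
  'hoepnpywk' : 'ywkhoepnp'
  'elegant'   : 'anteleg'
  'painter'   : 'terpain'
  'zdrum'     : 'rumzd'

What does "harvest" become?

estharv

Each output is the input with this applied: move the last 3 characters to the front (rotate right by 3).
For "harvest" the result is "estharv".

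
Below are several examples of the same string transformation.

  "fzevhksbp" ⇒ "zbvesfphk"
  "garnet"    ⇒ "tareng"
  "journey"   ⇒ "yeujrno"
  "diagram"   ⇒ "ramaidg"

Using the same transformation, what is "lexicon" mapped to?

Each output is the input with this applied: sort the characters into reverse alphabetical order, then take characters alternately from the front and the back (1st, last, 2nd, 2nd-last, ...).
On "lexicon" that produces "xcoenil".

xcoenil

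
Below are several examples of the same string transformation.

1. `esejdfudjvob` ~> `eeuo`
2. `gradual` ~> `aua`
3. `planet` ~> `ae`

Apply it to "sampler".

The transformation: keep only the vowels.
For "sampler" the result is "ae".

ae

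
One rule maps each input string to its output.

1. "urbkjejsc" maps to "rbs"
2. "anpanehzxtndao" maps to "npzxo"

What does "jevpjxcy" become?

Each output is the input with this applied: swap each adjacent pair of characters (1↔2, 3↔4, ...), then keep one character in every 3, starting at position 1 (positions 1st, 4th, 7th, ...).
"jevpjxcy" → "ejpvxjyc" → "evy".

evy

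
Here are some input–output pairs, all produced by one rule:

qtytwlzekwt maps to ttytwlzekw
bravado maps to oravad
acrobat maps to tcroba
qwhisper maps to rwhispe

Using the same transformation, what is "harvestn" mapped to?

The rule is to delete the first character, then move the last character to the front.
Starting from "harvestn": after the first operation, "arvestn"; after the second, "narvest".
(Check on "qwhisper": → "whisper" → "rwhispe" ✓)

narvest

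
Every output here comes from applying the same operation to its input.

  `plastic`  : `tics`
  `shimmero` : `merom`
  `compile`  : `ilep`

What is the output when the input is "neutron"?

The transformation: delete the first 3 characters, then move the first character to the end.
Starting from "neutron": after the first operation, "tron"; after the second, "ront".

ront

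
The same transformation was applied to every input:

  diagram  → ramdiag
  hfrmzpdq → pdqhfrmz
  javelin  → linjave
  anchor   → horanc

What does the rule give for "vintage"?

Rule — move the last 3 characters to the front (rotate right by 3).
Doing the same to "vintage": "agevint".

agevint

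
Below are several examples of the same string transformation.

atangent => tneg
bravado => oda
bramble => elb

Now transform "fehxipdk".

kdpi

The transformation: take characters alternately from the front and the back (1st, last, 2nd, 2nd-last, ...), then keep every other character starting from the second (positions 2nd, 4th, 6th, ...).
Applying both steps to "fehxipdk": "fkedhpxi", then "kdpi".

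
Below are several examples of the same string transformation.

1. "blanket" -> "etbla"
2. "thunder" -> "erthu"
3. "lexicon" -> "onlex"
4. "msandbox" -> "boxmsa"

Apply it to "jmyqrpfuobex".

Looking at the pairs, the operation is to move the first 3 characters to the end (rotate left by 3), then delete the first 2 characters.
"jmyqrpfuobex" → "qrpfuobexjmy" → "pfuobexjmy".

pfuobexjmy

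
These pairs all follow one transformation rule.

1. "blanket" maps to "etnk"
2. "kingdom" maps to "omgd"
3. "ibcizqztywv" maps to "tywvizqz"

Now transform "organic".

What's happening: delete the first 3 characters, then swap the front and back halves of the string.
Starting from "organic": after the first operation, "anic"; after the second, "ican".

ican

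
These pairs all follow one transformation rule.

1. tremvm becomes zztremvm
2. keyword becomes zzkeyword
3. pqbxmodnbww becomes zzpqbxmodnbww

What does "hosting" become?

zzhosting

The transformation: prepend "zz".
Applying that to "hosting" gives "zzhosting".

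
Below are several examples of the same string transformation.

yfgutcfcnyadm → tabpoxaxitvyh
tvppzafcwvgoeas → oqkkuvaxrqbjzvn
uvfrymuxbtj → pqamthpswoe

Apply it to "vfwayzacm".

The rule is to shift every letter 5 places backward in the alphabet (wrapping around).
So "vfwayzacm" becomes "qarvtuvxh".

qarvtuvxh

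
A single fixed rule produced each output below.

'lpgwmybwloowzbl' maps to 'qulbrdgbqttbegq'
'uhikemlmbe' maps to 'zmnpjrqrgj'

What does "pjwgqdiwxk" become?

What's happening: shift every letter 5 places forward in the alphabet (wrapping around).
Doing the same to "pjwgqdiwxk": "uoblvinbcp".

uoblvinbcp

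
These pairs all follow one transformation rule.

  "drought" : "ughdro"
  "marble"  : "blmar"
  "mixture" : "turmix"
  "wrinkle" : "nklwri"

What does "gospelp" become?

The transformation: delete the last character, then move the first 3 characters to the end (rotate left by 3).
"gospelp" → "gospel" → "pelgos".

pelgos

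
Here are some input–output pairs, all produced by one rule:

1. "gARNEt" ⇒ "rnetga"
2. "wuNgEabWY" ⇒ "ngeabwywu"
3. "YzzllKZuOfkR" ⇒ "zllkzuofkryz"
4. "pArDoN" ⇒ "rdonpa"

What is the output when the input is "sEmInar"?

minarse

The rule is to move the first 2 characters to the end (rotate left by 2), then convert every letter to lowercase.
"sEmInar" → "mInarsE" → "minarse".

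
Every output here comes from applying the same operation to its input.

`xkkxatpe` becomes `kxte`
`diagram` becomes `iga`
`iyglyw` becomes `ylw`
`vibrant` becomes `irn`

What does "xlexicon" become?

lxcn

The rule is to keep every other character starting from the second (positions 2nd, 4th, 6th, ...).
For "xlexicon" the result is "lxcn".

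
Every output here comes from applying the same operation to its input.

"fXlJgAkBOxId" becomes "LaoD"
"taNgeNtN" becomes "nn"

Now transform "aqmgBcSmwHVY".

The rule is to flip the case of every letter, then keep one character in every 3, starting at position 3 (positions 3rd, 6th, 9th, ...).
Working it through for "aqmgBcSmwHVY": intermediate "AQMGbCsMWhvy", final "MCWy".

MCWy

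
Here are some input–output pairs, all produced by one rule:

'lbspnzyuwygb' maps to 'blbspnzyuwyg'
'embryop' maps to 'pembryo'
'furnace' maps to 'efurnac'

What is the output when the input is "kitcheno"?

okitchen

The rule is to move the last character to the front.
Applying that to "kitcheno" gives "okitchen".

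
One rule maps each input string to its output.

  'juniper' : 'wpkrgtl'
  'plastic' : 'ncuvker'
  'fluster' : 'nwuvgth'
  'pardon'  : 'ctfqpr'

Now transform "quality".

wcnkvas

What's happening: move the first character to the end, then shift every letter 2 places forward in the alphabet (wrapping around).
Working it through for "quality": intermediate "ualityq", final "wcnkvas".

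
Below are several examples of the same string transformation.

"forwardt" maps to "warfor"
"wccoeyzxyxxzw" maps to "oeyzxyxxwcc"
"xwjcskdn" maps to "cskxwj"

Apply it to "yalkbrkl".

The pattern: delete the last 2 characters, then move the first 3 characters to the end (rotate left by 3).
"yalkbrkl" → "yalkbr" → "kbryal".
(Check on "wccoeyzxyxxzw": → "wccoeyzxyxx" → "oeyzxyxxwcc" ✓)

kbryal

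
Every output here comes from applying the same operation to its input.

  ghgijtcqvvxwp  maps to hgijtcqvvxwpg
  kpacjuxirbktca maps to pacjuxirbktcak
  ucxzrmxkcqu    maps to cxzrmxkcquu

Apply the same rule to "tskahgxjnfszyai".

The pattern: move the first character to the end.
So "tskahgxjnfszyai" becomes "skahgxjnfszyait".

skahgxjnfszyait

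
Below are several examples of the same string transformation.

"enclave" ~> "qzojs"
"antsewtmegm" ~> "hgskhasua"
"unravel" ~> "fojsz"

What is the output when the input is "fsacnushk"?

oqbigvy

Each output is the input with this applied: shift every letter 12 places backward in the alphabet (wrapping around), then delete the first 2 characters.
On "fsacnushk" that produces "oqbigvy".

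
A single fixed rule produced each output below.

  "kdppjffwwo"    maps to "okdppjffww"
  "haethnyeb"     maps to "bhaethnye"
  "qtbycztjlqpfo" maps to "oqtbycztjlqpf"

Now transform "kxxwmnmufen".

The rule is to move the last character to the front.
For "kxxwmnmufen" the result is "nkxxwmnmufe".

nkxxwmnmufe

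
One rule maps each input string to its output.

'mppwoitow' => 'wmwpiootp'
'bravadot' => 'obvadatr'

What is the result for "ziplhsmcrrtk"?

tzlpshcmrrki

The pattern: swap each adjacent pair of characters (1↔2, 3↔4, ...), then swap the first and last characters.
Applying that to "ziplhsmcrrtk" gives "tzlpshcmrrki".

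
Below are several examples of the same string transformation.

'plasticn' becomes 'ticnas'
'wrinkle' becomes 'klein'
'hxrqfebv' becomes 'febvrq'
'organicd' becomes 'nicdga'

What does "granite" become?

itean

The rule is to delete the first 2 characters, then move the first 2 characters to the end (rotate left by 2).
For "granite" the result is "itean".
(Check on "wrinkle": → "inkle" → "klein" ✓)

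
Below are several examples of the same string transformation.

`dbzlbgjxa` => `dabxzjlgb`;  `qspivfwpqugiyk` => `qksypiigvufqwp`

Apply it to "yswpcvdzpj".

The pattern: take characters alternately from the front and the back (1st, last, 2nd, 2nd-last, ...).
"yswpcvdzpj" → "yjspwzpdcv".

yjspwzpdcv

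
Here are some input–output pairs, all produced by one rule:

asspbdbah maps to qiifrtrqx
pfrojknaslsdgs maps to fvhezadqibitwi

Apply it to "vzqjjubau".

lpgzzkrqk

The transformation: shift every letter 10 places backward in the alphabet (wrapping around).
On "vzqjjubau" that produces "lpgzzkrqk".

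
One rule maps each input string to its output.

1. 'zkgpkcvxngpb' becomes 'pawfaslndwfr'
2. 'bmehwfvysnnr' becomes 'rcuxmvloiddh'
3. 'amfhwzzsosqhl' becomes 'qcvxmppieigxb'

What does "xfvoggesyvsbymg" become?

Each output is the input with this applied: shift every letter 10 places backward in the alphabet (wrapping around).
"xfvoggesyvsbymg" → "nvlewwuiolirocw".

nvlewwuiolirocw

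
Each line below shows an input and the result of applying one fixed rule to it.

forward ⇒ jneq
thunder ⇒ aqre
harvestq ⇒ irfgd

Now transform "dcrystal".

The rule is to shift every letter 13 places forward in the alphabet (wrapping around) — i.e. ROT13, then delete the first 3 characters.
Working it through for "dcrystal": intermediate "qpelfgny", final "lfgny".

lfgny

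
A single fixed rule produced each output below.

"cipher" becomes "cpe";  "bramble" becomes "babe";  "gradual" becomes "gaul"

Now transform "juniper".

In each case the input is transformed by: keep every other character starting from the first (positions 1st, 3rd, 5th, ...).
So "juniper" becomes "jnpr".

jnpr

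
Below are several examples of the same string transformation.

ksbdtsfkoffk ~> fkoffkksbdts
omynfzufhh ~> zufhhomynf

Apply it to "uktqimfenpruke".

What's happening: swap the front and back halves of the string.
Applying that to "uktqimfenpruke" gives "enprukeuktqimf".

enprukeuktqimf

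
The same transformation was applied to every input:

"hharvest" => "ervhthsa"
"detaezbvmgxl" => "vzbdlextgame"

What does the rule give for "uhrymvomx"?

yvmuxhmro

Each output is the input with this applied: take characters alternately from the front and the back (1st, last, 2nd, 2nd-last, ...), then move the last 3 characters to the front (rotate right by 3).
Starting from "uhrymvomx": after the first operation, "uxhmroyvm"; after the second, "yvmuxhmro".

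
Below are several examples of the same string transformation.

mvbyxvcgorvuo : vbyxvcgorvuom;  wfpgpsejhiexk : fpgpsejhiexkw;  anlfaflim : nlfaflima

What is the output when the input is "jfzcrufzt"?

What's happening: move the first character to the end.
For "jfzcrufzt" the result is "fzcrufztj".

fzcrufztj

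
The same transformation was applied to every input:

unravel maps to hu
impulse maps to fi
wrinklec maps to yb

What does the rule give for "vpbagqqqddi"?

rgt

What's happening: keep one character in every 3, starting at position 3 (positions 3rd, 6th, 9th, ...), then shift every letter 10 places backward in the alphabet (wrapping around).
"vpbagqqqddi" → "bqd" → "rgt".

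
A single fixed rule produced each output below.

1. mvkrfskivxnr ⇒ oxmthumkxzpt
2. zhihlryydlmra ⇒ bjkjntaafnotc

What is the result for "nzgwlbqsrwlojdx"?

pbiyndsutynqlfz

In each case the input is transformed by: shift every letter 2 places forward in the alphabet (wrapping around).
"nzgwlbqsrwlojdx" → "pbiyndsutynqlfz".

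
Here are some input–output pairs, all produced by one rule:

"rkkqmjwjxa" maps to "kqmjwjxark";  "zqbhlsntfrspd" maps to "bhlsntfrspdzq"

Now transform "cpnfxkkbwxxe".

Looking at the pairs, the operation is to move the first 2 characters to the end (rotate left by 2).
For "cpnfxkkbwxxe" the result is "nfxkkbwxxecp".

nfxkkbwxxecp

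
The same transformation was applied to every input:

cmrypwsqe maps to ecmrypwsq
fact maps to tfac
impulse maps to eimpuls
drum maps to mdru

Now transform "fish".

hfis

What's happening: move the last character to the front.
On "fish" that produces "hfis".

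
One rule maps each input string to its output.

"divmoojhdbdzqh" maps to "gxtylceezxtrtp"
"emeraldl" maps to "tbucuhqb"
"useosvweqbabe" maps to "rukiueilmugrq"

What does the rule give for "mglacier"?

Each output is the input with this applied: move the last 2 characters to the front (rotate right by 2), then shift every letter 10 places backward in the alphabet (wrapping around).
"mglacier" → "ermglaci" → "uhcwbqsy".
(Check on "emeraldl": → "dlemeral" → "tbucuhqb" ✓)

uhcwbqsy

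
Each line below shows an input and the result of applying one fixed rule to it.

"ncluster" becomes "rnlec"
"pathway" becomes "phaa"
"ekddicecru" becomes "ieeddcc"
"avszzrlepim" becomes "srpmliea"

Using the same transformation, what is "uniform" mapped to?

Rule — sort the characters into reverse alphabetical order, then delete the first 3 characters.
Working it through for "uniform": intermediate "uronmif", final "nmif".

nmif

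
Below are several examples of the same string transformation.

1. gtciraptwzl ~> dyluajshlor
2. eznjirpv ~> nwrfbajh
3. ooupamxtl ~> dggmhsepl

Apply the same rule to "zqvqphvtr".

The transformation: shift every letter 8 places backward in the alphabet (wrapping around), then move the last character to the front.
"zqvqphvtr" → "rinihznlj" → "jrinihznl".

jrinihznl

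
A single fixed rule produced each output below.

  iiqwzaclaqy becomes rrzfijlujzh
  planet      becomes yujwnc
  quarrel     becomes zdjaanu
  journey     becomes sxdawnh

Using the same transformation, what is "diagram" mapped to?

Looking at the pairs, the operation is to shift every letter 9 places forward in the alphabet (wrapping around).
On "diagram" that produces "mrjpajv".

mrjpajv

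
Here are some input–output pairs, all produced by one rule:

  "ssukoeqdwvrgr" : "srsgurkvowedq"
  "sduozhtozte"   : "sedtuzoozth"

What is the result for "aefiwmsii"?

What's happening: take characters alternately from the front and the back (1st, last, 2nd, 2nd-last, ...).
For "aefiwmsii" the result is "aieifsimw".

aieifsimw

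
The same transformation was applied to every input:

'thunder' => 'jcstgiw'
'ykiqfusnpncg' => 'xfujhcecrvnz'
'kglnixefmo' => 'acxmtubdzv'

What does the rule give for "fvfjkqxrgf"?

Rule — move the first 2 characters to the end (rotate left by 2), then shift every letter 11 places backward in the alphabet (wrapping around).
Applying both steps to "fvfjkqxrgf": "fjkqxrgffv", then "uyzfmgvuuk".

uyzfmgvuuk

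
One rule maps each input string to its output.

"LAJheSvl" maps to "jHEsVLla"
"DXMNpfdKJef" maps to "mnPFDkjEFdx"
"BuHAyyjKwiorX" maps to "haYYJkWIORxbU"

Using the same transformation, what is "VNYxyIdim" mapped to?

yXYiDIMvn

What's happening: move the first 2 characters to the end (rotate left by 2), then flip the case of every letter.
"VNYxyIdim" → "YxyIdimVN" → "yXYiDIMvn".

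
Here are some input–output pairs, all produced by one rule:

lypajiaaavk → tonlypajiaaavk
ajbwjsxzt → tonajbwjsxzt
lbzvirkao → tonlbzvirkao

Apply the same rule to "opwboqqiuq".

tonopwboqqiuq

The rule is to prepend "ton".
Doing the same to "opwboqqiuq": "tonopwboqqiuq".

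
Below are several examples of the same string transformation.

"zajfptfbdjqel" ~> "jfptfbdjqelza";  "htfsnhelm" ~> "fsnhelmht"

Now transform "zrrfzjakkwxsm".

The pattern: move the first 2 characters to the end (rotate left by 2).
"zrrfzjakkwxsm" → "rfzjakkwxsmzr".

rfzjakkwxsmzr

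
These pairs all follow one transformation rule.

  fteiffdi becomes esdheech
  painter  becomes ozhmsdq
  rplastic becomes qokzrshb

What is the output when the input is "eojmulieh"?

Rule — shift every letter 1 place backward in the alphabet (wrapping around).
"eojmulieh" → "dniltkhdg".

dniltkhdg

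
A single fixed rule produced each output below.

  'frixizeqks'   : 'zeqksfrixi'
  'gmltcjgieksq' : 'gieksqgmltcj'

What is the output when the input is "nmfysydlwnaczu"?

lwnaczunmfysyd

In each case the input is transformed by: swap the front and back halves of the string.
On "nmfysydlwnaczu" that produces "lwnaczunmfysyd".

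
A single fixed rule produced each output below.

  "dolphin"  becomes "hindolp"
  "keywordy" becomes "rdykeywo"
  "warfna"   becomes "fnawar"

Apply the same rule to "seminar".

narsemi

What's happening: move the last 3 characters to the front (rotate right by 3).
For "seminar" the result is "narsemi".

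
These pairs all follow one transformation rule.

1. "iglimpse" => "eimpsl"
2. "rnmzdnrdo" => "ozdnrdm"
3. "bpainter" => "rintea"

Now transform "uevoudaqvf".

Looking at the pairs, the operation is to delete the first 2 characters, then swap the first and last characters.
On "uevoudaqvf": the first step gives "voudaqvf", and the second then gives "foudaqvv".

foudaqvv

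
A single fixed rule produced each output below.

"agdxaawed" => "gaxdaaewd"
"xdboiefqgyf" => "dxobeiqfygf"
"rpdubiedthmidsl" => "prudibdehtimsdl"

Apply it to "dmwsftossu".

mdswtfsous

Looking at the pairs, the operation is to swap each adjacent pair of characters (1↔2, 3↔4, ...).
Doing the same to "dmwsftossu": "mdswtfsous".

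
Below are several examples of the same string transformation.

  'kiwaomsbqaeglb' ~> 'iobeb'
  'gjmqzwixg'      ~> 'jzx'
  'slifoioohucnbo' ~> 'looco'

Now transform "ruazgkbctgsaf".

In each case the input is transformed by: keep one character in every 3, starting at position 2 (positions 2nd, 5th, 8th, ...).
On "ruazgkbctgsaf" that produces "ugcs".

ugcs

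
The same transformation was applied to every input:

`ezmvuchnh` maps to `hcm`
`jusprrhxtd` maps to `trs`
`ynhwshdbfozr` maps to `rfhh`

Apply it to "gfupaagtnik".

nau

The pattern: keep one character in every 3, starting at position 3 (positions 3rd, 6th, 9th, ...), then reverse the string.
For "gfupaagtnik", step one produces "uan"; step two turns that into "nau".
(Check on "ezmvuchnh": → "mch" → "hcm" ✓)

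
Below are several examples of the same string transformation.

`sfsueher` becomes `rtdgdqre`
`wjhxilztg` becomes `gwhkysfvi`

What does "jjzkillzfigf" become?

The rule is to move the first 2 characters to the end (rotate left by 2), then shift every letter 1 place backward in the alphabet (wrapping around).
On "jjzkillzfigf": the first step gives "zkillzfigfjj", and the second then gives "yjhkkyehfeii".

yjhkkyehfeii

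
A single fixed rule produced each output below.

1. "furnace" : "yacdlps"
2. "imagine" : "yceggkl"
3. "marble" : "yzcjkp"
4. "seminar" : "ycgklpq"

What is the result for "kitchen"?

The pattern: sort the characters into alphabetical order, then shift every letter 2 places backward in the alphabet (wrapping around).
Starting from "kitchen": after the first operation, "cehiknt"; after the second, "acfgilr".

acfgilr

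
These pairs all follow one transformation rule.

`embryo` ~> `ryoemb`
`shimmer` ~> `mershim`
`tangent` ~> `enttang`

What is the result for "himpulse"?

lsehimpu

The rule is to move the last 3 characters to the front (rotate right by 3).
So "himpulse" becomes "lsehimpu".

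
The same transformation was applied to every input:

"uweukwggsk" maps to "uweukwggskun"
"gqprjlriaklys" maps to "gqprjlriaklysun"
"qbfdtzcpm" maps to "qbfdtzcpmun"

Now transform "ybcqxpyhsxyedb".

ybcqxpyhsxyedbun

The rule is to append "un".
"ybcqxpyhsxyedb" → "ybcqxpyhsxyedbun".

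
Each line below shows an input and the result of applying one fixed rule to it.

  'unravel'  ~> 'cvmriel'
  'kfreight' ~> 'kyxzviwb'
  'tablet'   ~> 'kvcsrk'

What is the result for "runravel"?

cvmrieli

In each case the input is transformed by: shift every letter 9 places backward in the alphabet (wrapping around), then reverse the string.
Starting from "runravel": after the first operation, "ileirmvc"; after the second, "cvmrieli".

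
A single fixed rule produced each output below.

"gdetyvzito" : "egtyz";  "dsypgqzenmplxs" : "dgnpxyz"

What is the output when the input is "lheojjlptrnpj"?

What's happening: keep every other character starting from the first (positions 1st, 3rd, 5th, ...), then sort the characters into alphabetical order.
Applying both steps to "lheojjlptrnpj": "lejltnj", then "ejjllnt".

ejjllnt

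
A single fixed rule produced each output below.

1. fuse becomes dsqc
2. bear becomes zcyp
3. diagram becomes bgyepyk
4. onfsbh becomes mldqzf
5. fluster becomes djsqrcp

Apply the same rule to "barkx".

Each output is the input with this applied: shift every letter 2 places backward in the alphabet (wrapping around).
Applying that to "barkx" gives "zypiv".

zypiv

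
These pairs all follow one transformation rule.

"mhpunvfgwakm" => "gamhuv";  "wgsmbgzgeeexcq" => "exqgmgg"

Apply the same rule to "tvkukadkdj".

The pattern: keep every other character starting from the second (positions 2nd, 4th, 6th, ...), then move the last 3 characters to the front (rotate right by 3).
Applying both steps to "tvkukadkdj": "vuakj", then "akjvu".

akjvu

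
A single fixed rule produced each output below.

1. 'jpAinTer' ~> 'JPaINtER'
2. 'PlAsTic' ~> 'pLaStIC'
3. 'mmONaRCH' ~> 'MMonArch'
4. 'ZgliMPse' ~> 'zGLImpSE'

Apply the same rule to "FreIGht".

The transformation: flip the case of every letter.
So "FreIGht" becomes "fREigHT".

fREigHT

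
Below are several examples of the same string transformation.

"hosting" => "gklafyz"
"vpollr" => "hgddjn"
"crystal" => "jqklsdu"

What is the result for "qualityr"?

Each output is the input with this applied: move the first character to the end, then shift every letter 8 places backward in the alphabet (wrapping around).
"qualityr" → "ualityrq" → "msdalqji".

msdalqji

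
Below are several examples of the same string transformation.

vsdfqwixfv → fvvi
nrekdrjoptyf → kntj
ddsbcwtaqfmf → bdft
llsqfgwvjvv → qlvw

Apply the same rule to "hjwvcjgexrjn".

What's happening: keep one character in every 3, starting at position 1 (positions 1st, 4th, 7th, ...), then swap each adjacent pair of characters (1↔2, 3↔4, ...).
For "hjwvcjgexrjn", step one produces "hvgr"; step two turns that into "vhrg".

vhrg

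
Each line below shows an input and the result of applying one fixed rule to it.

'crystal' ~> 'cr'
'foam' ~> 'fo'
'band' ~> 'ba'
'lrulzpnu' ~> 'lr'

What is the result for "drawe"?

dr

The transformation: keep only the first 2 characters.
"drawe" → "dr".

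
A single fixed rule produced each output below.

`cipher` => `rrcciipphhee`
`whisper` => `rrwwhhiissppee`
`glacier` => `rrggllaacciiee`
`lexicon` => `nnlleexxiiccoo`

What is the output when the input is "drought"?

ttddrroouugghh

In each case the input is transformed by: move the last character to the front, then double every character.
Starting from "drought": after the first operation, "tdrough"; after the second, "ttddrroouugghh".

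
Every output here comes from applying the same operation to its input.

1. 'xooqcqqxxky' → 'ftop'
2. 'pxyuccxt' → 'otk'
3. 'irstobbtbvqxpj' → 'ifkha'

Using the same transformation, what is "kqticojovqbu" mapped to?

htfs

Each output is the input with this applied: keep one character in every 3, starting at position 2 (positions 2nd, 5th, 8th, ...), then shift every letter 9 places backward in the alphabet (wrapping around).
So "kqticojovqbu" becomes "htfs".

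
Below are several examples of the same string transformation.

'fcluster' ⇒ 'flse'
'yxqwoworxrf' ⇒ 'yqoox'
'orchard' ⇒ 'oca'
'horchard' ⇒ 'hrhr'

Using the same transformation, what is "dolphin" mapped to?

dlh

The transformation: swap each adjacent pair of characters (1↔2, 3↔4, ...), then keep every other character starting from the second (positions 2nd, 4th, 6th, ...).
So "dolphin" becomes "dlh".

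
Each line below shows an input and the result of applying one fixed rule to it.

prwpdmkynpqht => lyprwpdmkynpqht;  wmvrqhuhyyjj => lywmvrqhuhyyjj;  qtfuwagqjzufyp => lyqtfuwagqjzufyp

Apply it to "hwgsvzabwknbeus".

The transformation: prepend "ly".
Applying that to "hwgsvzabwknbeus" gives "lyhwgsvzabwknbeus".

lyhwgsvzabwknbeus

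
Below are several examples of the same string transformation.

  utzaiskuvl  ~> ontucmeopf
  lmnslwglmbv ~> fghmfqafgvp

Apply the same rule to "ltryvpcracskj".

fnlspjwluwmed

Looking at the pairs, the operation is to shift every letter 6 places backward in the alphabet (wrapping around).
"ltryvpcracskj" → "fnlspjwluwmed".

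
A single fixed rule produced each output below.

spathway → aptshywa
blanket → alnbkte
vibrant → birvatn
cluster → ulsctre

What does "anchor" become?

cnhaor

What's happening: move the first 2 characters to the end (rotate left by 2), then take characters alternately from the front and the back (1st, last, 2nd, 2nd-last, ...).
On "anchor": the first step gives "choran", and the second then gives "cnhaor".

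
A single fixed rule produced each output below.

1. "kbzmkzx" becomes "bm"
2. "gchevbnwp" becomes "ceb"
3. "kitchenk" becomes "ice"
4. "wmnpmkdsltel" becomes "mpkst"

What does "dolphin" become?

The pattern: keep every other character starting from the second (positions 2nd, 4th, 6th, ...), then delete the last character.
Working it through for "dolphin": intermediate "opi", final "op".

op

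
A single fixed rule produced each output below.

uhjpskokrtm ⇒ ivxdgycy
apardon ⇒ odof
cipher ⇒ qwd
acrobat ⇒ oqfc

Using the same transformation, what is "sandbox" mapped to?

The pattern: delete the last 3 characters, then shift every letter 12 places backward in the alphabet (wrapping around).
On "sandbox" that produces "gobr".
(Check on "uhjpskokrtm": → "uhjpskok" → "ivxdgycy" ✓)

gobr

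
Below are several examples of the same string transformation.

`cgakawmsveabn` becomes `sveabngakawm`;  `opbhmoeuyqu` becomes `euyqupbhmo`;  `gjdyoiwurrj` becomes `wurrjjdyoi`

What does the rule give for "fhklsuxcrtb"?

xcrtbhklsu

The pattern: delete the first character, then swap the front and back halves of the string.
Doing the same to "fhklsuxcrtb": "xcrtbhklsu".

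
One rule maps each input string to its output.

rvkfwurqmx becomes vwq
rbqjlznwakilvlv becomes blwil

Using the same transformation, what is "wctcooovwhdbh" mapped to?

What's happening: keep one character in every 3, starting at position 2 (positions 2nd, 5th, 8th, ...).
Doing the same to "wctcooovwhdbh": "covd".

covd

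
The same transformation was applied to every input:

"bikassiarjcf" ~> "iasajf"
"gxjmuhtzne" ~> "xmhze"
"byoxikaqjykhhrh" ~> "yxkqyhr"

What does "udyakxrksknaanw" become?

Rule — keep every other character starting from the second (positions 2nd, 4th, 6th, ...).
Doing the same to "udyakxrksknaanw": "daxkkan".

daxkkan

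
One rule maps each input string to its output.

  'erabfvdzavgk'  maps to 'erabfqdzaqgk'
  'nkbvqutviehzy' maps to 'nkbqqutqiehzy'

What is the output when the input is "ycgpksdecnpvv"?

ycgpksdecnpqq

In each case the input is transformed by: replace every "v" with "q".
Applying that to "ycgpksdecnpvv" gives "ycgpksdecnpqq".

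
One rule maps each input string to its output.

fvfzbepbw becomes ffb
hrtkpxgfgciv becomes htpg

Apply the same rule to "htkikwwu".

hk

The pattern: keep every other character starting from the first (positions 1st, 3rd, 5th, ...), then delete the last 2 characters.
Starting from "htkikwwu": after the first operation, "hkkw"; after the second, "hk".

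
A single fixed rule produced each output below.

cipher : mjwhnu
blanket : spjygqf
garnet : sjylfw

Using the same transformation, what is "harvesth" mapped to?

ajxymmfw

Each output is the input with this applied: shift every letter 5 places forward in the alphabet (wrapping around), then move the first 3 characters to the end (rotate left by 3).
Applying both steps to "harvesth": "mfwajxym", then "ajxymmfw".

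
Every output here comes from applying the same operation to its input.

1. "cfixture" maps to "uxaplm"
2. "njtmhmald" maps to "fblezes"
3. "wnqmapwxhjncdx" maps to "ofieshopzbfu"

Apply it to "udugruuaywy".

In each case the input is transformed by: delete the last 2 characters, then shift every letter 8 places backward in the alphabet (wrapping around).
Applying both steps to "udugruuaywy": "udugruuay", then "mvmyjmmsq".

mvmyjmmsq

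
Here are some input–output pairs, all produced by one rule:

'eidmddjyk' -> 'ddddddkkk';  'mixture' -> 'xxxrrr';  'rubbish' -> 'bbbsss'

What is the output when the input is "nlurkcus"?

The transformation: keep one character in every 3, starting at position 3 (positions 3rd, 6th, 9th, ...), then repeat every character 3 times.
On "nlurkcus": the first step gives "uc", and the second then gives "uuuccc".

uuuccc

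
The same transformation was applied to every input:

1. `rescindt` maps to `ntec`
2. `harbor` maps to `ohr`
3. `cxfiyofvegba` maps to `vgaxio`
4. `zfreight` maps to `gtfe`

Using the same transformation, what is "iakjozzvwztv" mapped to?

The transformation: swap the front and back halves of the string, then keep every other character starting from the second (positions 2nd, 4th, 6th, ...).
For "iakjozzvwztv" the result is "vzvajz".

vzvajz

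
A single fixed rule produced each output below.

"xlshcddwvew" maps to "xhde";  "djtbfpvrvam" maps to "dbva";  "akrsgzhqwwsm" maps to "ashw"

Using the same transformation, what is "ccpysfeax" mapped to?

Each output is the input with this applied: keep one character in every 3, starting at position 1 (positions 1st, 4th, 7th, ...).
For "ccpysfeax" the result is "cye".

cye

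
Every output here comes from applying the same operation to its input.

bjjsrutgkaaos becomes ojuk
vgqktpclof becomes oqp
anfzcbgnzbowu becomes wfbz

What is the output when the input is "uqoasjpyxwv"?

xoj

Looking at the pairs, the operation is to keep one character in every 3, starting at position 3 (positions 3rd, 6th, 9th, ...), then move the last character to the front.
"uqoasjpyxwv" → "ojx" → "xoj".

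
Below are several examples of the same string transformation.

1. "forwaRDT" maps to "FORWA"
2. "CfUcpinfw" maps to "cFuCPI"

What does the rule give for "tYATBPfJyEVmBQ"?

What's happening: flip the case of every letter, then delete the last 3 characters.
For "tYATBPfJyEVmBQ", step one produces "TyatbpFjYevMbq"; step two turns that into "TyatbpFjYev".
(Check on "CfUcpinfw": → "cFuCPINFW" → "cFuCPI" ✓)

TyatbpFjYev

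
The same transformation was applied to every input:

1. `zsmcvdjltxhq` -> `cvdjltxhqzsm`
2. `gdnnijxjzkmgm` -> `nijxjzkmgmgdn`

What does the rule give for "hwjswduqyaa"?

What's happening: move the first 3 characters to the end (rotate left by 3).
So "hwjswduqyaa" becomes "swduqyaahwj".

swduqyaahwj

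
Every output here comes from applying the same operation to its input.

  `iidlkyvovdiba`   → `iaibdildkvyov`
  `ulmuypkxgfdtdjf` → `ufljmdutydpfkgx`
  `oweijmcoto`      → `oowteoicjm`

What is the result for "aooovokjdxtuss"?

Each output is the input with this applied: take characters alternately from the front and the back (1st, last, 2nd, 2nd-last, ...).
Doing the same to "aooovokjdxtuss": "asosouotvxodkj".

asosouotvxodkj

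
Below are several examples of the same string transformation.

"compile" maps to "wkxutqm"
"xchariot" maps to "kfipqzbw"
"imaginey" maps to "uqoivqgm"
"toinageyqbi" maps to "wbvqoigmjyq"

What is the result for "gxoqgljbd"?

foywtojrl

The pattern: shift every letter 8 places forward in the alphabet (wrapping around), then swap each adjacent pair of characters (1↔2, 3↔4, ...).
"gxoqgljbd" → "ofwyotrjl" → "foywtojrl".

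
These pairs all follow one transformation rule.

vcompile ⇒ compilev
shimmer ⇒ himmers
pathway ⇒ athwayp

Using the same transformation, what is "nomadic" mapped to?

omadicn

Each output is the input with this applied: move the first character to the end.
So "nomadic" becomes "omadicn".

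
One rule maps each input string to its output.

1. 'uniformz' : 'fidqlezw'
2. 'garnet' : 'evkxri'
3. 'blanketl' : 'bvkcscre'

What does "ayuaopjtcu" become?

gaktlrplrf

What's happening: shift every letter 9 places backward in the alphabet (wrapping around), then swap the front and back halves of the string.
Starting from "ayuaopjtcu": after the first operation, "rplrfgaktl"; after the second, "gaktlrplrf".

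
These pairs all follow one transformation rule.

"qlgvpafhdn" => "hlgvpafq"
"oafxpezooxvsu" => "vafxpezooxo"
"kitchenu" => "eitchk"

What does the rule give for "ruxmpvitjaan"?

The rule is to delete the last 2 characters, then swap the first and last characters.
On "ruxmpvitjaan": the first step gives "ruxmpvitja", and the second then gives "auxmpvitjr".
(Check on "kitchenu": → "kitche" → "eitchk" ✓)

auxmpvitjr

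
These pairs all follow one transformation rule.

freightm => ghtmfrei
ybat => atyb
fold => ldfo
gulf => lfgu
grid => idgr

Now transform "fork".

rkfo

Rule — swap the front and back halves of the string.
So "fork" becomes "rkfo".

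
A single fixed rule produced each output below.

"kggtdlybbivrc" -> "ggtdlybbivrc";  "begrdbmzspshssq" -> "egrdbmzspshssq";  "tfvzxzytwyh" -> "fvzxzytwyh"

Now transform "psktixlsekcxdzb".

sktixlsekcxdzb

Each output is the input with this applied: delete the first character.
For "psktixlsekcxdzb" the result is "sktixlsekcxdzb".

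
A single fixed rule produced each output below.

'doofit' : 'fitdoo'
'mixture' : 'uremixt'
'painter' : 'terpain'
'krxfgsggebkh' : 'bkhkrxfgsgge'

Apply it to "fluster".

Each output is the input with this applied: move the last 3 characters to the front (rotate right by 3).
On "fluster" that produces "terflus".

terflus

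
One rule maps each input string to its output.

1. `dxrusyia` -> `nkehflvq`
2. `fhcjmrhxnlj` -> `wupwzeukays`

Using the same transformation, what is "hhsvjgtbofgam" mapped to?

Each output is the input with this applied: swap the first and last characters, then shift every letter 13 places forward in the alphabet (wrapping around) — i.e. ROT13.
On "hhsvjgtbofgam": the first step gives "mhsvjgtbofgah", and the second then gives "zufiwtgobstnu".

zufiwtgobstnu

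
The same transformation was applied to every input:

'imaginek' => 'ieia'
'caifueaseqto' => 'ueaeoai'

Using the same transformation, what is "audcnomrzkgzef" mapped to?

oeau

Rule — move the first 3 characters to the end (rotate left by 3), then keep only the vowels.
For "audcnomrzkgzef" the result is "oeau".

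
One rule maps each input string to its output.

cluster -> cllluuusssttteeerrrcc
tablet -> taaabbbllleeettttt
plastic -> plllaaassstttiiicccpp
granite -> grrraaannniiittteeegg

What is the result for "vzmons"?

vzzzmmmooonnnsssvv

The pattern: repeat every character 3 times, then move the first 2 characters to the end (rotate left by 2).
Doing the same to "vzmons": "vzzzmmmooonnnsssvv".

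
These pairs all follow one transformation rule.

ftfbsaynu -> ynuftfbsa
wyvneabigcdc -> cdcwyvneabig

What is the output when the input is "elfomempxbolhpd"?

Looking at the pairs, the operation is to move the last 3 characters to the front (rotate right by 3).
Doing the same to "elfomempxbolhpd": "hpdelfomempxbol".

hpdelfomempxbol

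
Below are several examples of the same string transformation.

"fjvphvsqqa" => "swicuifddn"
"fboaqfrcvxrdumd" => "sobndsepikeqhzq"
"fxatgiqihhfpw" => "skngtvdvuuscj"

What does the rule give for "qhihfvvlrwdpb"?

duvusiiyejqco

Each output is the input with this applied: shift every letter 13 places forward in the alphabet (wrapping around) — i.e. ROT13.
So "qhihfvvlrwdpb" becomes "duvusiiyejqco".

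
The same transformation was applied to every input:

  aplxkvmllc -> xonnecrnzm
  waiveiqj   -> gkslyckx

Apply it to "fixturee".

Rule — swap the front and back halves of the string, then shift every letter 2 places forward in the alphabet (wrapping around).
Applying both steps to "fixturee": "ureefixt", then "wtgghkzv".

wtgghkzv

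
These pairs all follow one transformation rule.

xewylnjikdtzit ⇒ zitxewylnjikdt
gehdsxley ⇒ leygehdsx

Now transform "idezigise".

What's happening: move the last 3 characters to the front (rotate right by 3).
On "idezigise" that produces "iseidezig".

iseidezig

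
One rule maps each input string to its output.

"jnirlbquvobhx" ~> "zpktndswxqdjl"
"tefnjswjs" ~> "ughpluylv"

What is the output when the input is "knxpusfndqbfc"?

Each output is the input with this applied: swap the first and last characters, then shift every letter 2 places forward in the alphabet (wrapping around).
On "knxpusfndqbfc": the first step gives "cnxpusfndqbfk", and the second then gives "epzrwuhpfsdhm".
(Check on "tefnjswjs": → "sefnjswjt" → "ughpluylv" ✓)

epzrwuhpfsdhm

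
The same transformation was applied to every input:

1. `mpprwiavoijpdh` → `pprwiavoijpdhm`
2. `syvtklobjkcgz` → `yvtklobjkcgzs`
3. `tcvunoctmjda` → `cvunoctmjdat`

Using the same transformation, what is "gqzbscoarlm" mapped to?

Each output is the input with this applied: move the first character to the end.
So "gqzbscoarlm" becomes "qzbscoarlmg".

qzbscoarlmg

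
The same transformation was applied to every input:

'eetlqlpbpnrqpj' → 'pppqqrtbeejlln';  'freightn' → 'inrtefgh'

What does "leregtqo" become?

Rule — sort the characters into alphabetical order, then swap the front and back halves of the string.
Working it through for "leregtqo": intermediate "eegloqrt", final "oqrteegl".

oqrteegl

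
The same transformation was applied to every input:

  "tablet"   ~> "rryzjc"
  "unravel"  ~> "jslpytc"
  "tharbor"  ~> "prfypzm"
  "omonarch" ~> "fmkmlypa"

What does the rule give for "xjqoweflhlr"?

Each output is the input with this applied: move the last character to the front, then shift every letter 2 places backward in the alphabet (wrapping around).
Working it through for "xjqoweflhlr": intermediate "rxjqoweflhl", final "pvhomucdjfj".
(Check on "unravel": → "lunrave" → "jslpytc" ✓)

pvhomucdjfj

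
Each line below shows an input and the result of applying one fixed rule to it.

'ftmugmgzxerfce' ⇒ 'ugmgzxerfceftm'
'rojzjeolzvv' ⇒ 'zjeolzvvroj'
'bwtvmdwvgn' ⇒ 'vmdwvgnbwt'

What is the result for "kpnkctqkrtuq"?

kctqkrtuqkpn

Looking at the pairs, the operation is to move the first 3 characters to the end (rotate left by 3).
Doing the same to "kpnkctqkrtuq": "kctqkrtuqkpn".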